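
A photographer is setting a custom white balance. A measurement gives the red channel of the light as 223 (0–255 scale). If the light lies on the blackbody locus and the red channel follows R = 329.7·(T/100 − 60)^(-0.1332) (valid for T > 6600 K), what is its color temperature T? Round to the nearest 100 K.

7900 K

(t − 60)^(-0.1332) = 223/329.7 = 0.67637.
t − 60 = 0.67637^(1/-0.1332) = 0.67637^(-7.508) = 18.831, so t = 78.831.
T = 100·t = 7883 K → 7900 K to the nearest 100 K.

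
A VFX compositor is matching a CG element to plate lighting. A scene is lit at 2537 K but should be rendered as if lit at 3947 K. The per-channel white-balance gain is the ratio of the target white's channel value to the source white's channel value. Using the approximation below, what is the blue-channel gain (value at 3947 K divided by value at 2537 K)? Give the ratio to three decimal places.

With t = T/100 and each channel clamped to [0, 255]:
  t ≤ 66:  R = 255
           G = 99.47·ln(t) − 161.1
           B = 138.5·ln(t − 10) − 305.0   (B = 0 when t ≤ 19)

2.228

At 2537 K (t = 25.37):
  B = 138.5·ln(25.37 − 10) − 305.0 = 138.5·ln 15.37 − 305.0 = 138.5·2.7324 − 305.0 = 73.440.
At 3947 K (t = 39.47):
  B = 138.5·ln(39.47 − 10) − 305.0 = 138.5·ln 29.47 − 305.0 = 138.5·3.3834 − 305.0 = 163.597.
Gain = 163.597 / 73.440 = 2.2276 → 2.228.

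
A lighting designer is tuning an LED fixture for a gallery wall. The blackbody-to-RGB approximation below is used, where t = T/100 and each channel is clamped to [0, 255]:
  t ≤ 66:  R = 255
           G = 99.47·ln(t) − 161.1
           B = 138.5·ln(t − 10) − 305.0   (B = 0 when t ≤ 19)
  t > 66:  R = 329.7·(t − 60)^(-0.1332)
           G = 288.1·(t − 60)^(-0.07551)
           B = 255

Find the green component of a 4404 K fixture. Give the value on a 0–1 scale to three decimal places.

t = 4404/100 = 44.04; the t ≤ 66 branch applies.
G = 99.47·ln 44.04 − 161.1 = 99.47·3.7851 − 161.1 = 215.404.
On a 0–1 scale: 215.404/255 = 0.8447 → 0.845.

0.845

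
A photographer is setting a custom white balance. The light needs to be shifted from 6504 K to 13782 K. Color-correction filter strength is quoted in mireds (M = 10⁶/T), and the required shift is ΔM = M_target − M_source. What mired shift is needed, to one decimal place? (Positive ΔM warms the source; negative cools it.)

-81.2 mireds

M_source = 10⁶/6504 = 153.752; M_target = 10⁶/13782 = 72.558.
ΔM = 72.558 − 153.752 = -81.193 → -81.2 mireds, a cooling shift.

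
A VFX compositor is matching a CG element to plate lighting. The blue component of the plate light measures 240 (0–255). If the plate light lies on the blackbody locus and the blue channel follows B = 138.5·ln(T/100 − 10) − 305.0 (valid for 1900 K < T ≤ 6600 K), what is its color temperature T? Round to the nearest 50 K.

6100 K

ln(t − 10) = (240 + 305.0) / 138.5 = 3.9350.
t − 10 = e^3.9350 = 51.163, so t = 61.163.
T = 100·t = 6116 K → 6100 K to the nearest 50 K.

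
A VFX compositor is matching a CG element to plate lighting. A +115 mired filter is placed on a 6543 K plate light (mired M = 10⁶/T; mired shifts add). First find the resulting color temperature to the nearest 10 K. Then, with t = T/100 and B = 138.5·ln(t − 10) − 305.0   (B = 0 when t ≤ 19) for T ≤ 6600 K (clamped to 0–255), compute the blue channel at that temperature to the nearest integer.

M_in = 10⁶/6543 = 152.84; M_out = 152.84 + (+115) = 267.84.
T_out = 10⁶/267.84 = 3733.6 K → 3730 K; t = 37.3.
B = 138.5·ln(37.3 − 10) − 305.0 = 138.5·ln 27.3 − 305.0 = 138.5·3.3069 − 305.0 = 153.004.
Rounded: 153.

153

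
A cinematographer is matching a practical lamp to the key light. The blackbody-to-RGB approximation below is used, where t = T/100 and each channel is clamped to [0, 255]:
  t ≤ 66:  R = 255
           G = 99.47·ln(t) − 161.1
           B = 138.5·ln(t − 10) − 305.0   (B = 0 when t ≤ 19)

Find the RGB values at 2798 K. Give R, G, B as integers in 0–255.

R=255, G=170, B=95

t = 2798/100 = 27.98; the t ≤ 66 branch applies.
R = 255 by definition for t ≤ 66.
G = 99.47·ln 27.98 − 161.1 = 99.47·3.3315 − 161.1 = 170.283.
B = 138.5·ln(27.98 − 10) − 305.0 = 138.5·ln 17.98 − 305.0 = 138.5·2.8893 − 305.0 = 95.163.
Rounded: (255, 170, 95).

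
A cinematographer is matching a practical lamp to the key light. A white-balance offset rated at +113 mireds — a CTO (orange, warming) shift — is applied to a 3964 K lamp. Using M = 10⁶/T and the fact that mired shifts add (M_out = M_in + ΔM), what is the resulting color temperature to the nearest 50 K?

M_in = 10⁶/3964 = 252.27 mireds.
M_out = 252.27 + (+113) = 365.27 mireds.
T_out = 10⁶/365.27 = 2737.7 K → 2750 K.

2750 K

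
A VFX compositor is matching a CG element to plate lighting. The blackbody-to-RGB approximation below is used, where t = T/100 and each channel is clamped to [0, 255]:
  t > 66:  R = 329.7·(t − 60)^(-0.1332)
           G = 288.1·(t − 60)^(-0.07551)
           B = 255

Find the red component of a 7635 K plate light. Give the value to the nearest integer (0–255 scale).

t = 7635/100 = 76.35; the t > 66 branch applies.
R = 329.7·(76.35 − 60)^(-0.1332) = 329.7·16.35^(-0.1332) = 329.7·0.68922 = 227.237.
Rounded: 227.

227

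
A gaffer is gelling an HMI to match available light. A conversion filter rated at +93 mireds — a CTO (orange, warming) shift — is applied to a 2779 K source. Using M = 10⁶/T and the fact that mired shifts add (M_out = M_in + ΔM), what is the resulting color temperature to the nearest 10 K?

2210 K

M_in = 10⁶/2779 = 359.84 mireds.
M_out = 359.84 + (+93) = 452.84 mireds.
T_out = 10⁶/452.84 = 2208.3 K → 2210 K.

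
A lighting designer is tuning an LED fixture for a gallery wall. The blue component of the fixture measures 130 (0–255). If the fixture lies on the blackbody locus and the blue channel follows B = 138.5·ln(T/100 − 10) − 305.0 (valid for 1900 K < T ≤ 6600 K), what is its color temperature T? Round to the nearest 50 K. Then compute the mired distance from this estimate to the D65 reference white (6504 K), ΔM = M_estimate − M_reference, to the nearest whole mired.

+149 mireds

ln(t − 10) = (130 + 305.0) / 138.5 = 3.1408.
t − 10 = e^3.1408 = 23.122, so t = 33.122.
T = 100·t = 3312 K → 3300 K to the nearest 50 K.
M_estimate = 10⁶/3300 = 303.03; M_reference = 10⁶/6504 = 153.75.
ΔM = 303.03 − 153.75 = 149.28 → +149 mireds.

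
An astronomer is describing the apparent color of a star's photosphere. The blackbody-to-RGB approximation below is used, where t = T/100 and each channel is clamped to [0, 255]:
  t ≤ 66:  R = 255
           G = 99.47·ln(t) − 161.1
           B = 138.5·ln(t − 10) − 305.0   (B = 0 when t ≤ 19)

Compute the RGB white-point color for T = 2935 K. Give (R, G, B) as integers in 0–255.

(255, 175, 105)

t = 2935/100 = 29.35; the t ≤ 66 branch applies.
R = 255 by definition for t ≤ 66.
G = 99.47·ln 29.35 − 161.1 = 99.47·3.3793 − 161.1 = 175.038.
B = 138.5·ln(29.35 − 10) − 305.0 = 138.5·ln 19.35 − 305.0 = 138.5·2.9627 − 305.0 = 105.333.
Rounded: (255, 175, 105).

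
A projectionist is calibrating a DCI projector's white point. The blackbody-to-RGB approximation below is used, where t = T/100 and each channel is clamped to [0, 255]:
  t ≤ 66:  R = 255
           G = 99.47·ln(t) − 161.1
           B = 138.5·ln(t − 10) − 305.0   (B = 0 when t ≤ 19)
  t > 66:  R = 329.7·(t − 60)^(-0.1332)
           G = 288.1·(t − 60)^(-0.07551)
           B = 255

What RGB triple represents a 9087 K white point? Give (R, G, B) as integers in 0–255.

t = 9087/100 = 90.87; the t > 66 branch applies.
R = 329.7·(90.87 − 60)^(-0.1332) = 329.7·30.87^(-0.1332) = 329.7·0.63328 = 208.791.
G = 288.1·(90.87 − 60)^(-0.07551) = 288.1·30.87^(-0.07551) = 288.1·0.77184 = 222.366.
B = 255 by definition for t > 66.
Rounded: (209, 222, 255).

(209, 222, 255)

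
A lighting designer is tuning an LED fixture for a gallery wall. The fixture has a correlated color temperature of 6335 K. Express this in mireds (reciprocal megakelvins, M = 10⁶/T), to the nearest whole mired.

158 mireds

M = 10⁶ / 6335 = 157.853 → 158 mireds.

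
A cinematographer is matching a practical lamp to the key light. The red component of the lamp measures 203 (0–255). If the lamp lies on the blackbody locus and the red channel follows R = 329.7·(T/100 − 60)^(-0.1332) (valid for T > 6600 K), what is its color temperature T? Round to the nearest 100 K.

(t − 60)^(-0.1332) = 203/329.7 = 0.61571.
t − 60 = 0.61571^(1/-0.1332) = 0.61571^(-7.508) = 38.129, so t = 98.129.
T = 100·t = 9813 K → 9800 K to the nearest 100 K.

9800 K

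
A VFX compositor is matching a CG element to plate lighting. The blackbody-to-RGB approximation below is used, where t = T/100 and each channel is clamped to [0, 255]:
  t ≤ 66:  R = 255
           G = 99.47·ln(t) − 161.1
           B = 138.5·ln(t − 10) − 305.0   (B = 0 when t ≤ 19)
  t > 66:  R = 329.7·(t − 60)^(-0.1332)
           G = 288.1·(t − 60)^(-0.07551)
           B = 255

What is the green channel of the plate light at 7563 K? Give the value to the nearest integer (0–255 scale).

t = 7563/100 = 75.63; the t > 66 branch applies.
G = 288.1·(75.63 − 60)^(-0.07551) = 288.1·15.63^(-0.07551) = 288.1·0.81254 = 234.092.
Rounded: 234.

234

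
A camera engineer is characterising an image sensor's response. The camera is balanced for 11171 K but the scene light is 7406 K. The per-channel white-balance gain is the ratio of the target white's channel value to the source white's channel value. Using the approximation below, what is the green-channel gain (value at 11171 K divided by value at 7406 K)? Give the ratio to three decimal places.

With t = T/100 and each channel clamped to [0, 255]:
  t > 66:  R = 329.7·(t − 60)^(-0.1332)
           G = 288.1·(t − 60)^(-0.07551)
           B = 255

At 7406 K (t = 74.06):
  G = 288.1·(74.06 − 60)^(-0.07551) = 288.1·14.06^(-0.07551) = 288.1·0.81906 = 235.971.
At 11171 K (t = 111.71):
  G = 288.1·(111.71 − 60)^(-0.07551) = 288.1·51.71^(-0.07551) = 288.1·0.74235 = 213.871.
Gain = 213.871 / 235.971 = 0.9063 → 0.906.

0.906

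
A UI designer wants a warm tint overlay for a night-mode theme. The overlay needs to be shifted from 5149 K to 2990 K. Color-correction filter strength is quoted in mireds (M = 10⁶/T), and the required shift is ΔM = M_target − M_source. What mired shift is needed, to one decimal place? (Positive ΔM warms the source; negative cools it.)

M_source = 10⁶/5149 = 194.212; M_target = 10⁶/2990 = 334.448.
ΔM = 334.448 − 194.212 = 140.236 → +140.2 mireds, a warming shift.

+140.2 mireds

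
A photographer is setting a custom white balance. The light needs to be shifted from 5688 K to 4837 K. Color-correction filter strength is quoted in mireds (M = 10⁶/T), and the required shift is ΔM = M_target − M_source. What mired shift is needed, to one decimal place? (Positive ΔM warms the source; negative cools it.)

M_source = 10⁶/5688 = 175.809; M_target = 10⁶/4837 = 206.740.
ΔM = 206.740 − 175.809 = 30.931 → +30.9 mireds, a warming shift.

+30.9 mireds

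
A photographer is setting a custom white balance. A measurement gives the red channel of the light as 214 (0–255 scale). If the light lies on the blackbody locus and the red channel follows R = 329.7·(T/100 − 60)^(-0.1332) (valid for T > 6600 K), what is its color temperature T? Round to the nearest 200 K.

(t − 60)^(-0.1332) = 214/329.7 = 0.64907.
t − 60 = 0.64907^(1/-0.1332) = 0.64907^(-7.508) = 25.657, so t = 85.657.
T = 100·t = 8566 K → 8600 K to the nearest 200 K.

8600 K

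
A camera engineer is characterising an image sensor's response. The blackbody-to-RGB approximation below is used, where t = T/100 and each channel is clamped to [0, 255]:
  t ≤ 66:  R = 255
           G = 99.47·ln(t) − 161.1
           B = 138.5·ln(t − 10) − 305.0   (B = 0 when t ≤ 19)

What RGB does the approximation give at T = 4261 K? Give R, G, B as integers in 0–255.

R=255, G=212, B=178

t = 4261/100 = 42.61; the t ≤ 66 branch applies.
R = 255 by definition for t ≤ 66.
G = 99.47·ln 42.61 − 161.1 = 99.47·3.7521 − 161.1 = 212.120.
B = 138.5·ln(42.61 − 10) − 305.0 = 138.5·ln 32.61 − 305.0 = 138.5·3.4846 − 305.0 = 177.620.
Rounded: (255, 212, 178).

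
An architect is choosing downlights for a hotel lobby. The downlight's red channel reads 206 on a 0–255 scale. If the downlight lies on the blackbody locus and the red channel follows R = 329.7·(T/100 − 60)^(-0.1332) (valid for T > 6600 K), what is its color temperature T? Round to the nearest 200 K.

9400 K

(t − 60)^(-0.1332) = 206/329.7 = 0.62481.
t − 60 = 0.62481^(1/-0.1332) = 0.62481^(-7.508) = 34.152, so t = 94.152.
T = 100·t = 9415 K → 9400 K to the nearest 200 K.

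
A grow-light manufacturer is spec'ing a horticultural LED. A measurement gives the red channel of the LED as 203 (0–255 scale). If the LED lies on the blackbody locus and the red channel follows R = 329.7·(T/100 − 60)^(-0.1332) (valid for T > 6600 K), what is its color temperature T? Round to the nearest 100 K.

9800 K

(t − 60)^(-0.1332) = 203/329.7 = 0.61571.
t − 60 = 0.61571^(1/-0.1332) = 0.61571^(-7.508) = 38.129, so t = 98.129.
T = 100·t = 9813 K → 9800 K to the nearest 100 K.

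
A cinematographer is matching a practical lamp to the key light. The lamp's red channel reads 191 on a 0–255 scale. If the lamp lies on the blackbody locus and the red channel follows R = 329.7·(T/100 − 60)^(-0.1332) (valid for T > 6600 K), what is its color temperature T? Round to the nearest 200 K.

12000 K

(t − 60)^(-0.1332) = 191/329.7 = 0.57931.
t − 60 = 0.57931^(1/-0.1332) = 0.57931^(-7.508) = 60.245, so t = 120.245.
T = 100·t = 12025 K → 12000 K to the nearest 200 K.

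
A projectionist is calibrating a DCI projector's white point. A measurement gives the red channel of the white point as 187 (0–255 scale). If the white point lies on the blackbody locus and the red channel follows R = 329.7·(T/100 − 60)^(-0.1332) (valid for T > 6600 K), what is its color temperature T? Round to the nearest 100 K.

13100 K

(t − 60)^(-0.1332) = 187/329.7 = 0.56718.
t − 60 = 0.56718^(1/-0.1332) = 0.56718^(-7.508) = 70.620, so t = 130.620.
T = 100·t = 13062 K → 13100 K to the nearest 100 K.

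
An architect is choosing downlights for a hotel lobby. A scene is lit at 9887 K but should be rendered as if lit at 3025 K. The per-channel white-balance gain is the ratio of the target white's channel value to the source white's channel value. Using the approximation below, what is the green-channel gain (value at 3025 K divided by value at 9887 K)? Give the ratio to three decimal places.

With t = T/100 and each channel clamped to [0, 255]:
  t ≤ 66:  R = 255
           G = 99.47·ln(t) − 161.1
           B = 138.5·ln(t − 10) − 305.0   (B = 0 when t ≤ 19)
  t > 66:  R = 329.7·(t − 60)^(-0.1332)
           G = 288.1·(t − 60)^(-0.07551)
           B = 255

0.815

At 9887 K (t = 98.87):
  G = 288.1·(98.87 − 60)^(-0.07551) = 288.1·38.87^(-0.07551) = 288.1·0.75852 = 218.530.
At 3025 K (t = 30.25):
  G = 99.47·ln 30.25 − 161.1 = 99.47·3.4095 − 161.1 = 178.043.
Gain = 178.043 / 218.530 = 0.8147 → 0.815.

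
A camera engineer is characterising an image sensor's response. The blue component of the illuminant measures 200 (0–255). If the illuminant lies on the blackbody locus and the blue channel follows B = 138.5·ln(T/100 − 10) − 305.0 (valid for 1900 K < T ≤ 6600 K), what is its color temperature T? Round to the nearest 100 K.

ln(t − 10) = (200 + 305.0) / 138.5 = 3.6462.
t − 10 = e^3.6462 = 38.329, so t = 48.329.
T = 100·t = 4833 K → 4800 K to the nearest 100 K.

4800 K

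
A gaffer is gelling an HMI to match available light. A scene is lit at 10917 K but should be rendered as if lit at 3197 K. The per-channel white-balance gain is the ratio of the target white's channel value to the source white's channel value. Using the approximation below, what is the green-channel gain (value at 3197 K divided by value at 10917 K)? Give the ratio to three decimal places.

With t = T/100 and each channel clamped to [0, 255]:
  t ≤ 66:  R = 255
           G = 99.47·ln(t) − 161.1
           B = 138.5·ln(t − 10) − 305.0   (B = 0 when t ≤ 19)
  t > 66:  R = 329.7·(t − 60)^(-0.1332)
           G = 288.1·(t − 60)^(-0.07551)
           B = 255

0.855

At 10917 K (t = 109.17):
  G = 288.1·(109.17 − 60)^(-0.07551) = 288.1·49.17^(-0.07551) = 288.1·0.74518 = 214.686.
At 3197 K (t = 31.97):
  G = 99.47·ln 31.97 − 161.1 = 99.47·3.4648 − 161.1 = 183.543.
Gain = 183.543 / 214.686 = 0.8549 → 0.855.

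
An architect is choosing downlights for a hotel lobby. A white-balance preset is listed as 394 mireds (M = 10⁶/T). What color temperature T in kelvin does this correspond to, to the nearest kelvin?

2538 K

T = 10⁶ / 394 = 2538.07 K → 2538 K.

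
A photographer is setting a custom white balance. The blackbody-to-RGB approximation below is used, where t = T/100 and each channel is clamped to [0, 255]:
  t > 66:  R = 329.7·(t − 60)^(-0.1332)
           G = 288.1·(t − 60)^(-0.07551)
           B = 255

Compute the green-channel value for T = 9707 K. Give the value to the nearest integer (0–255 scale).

219

t = 9707/100 = 97.07; the t > 66 branch applies.
G = 288.1·(97.07 − 60)^(-0.07551) = 288.1·37.07^(-0.07551) = 288.1·0.76124 = 219.314.
Rounded: 219.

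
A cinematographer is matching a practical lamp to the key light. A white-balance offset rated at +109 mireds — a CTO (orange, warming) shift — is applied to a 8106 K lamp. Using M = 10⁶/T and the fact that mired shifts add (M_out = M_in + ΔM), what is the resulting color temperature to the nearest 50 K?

M_in = 10⁶/8106 = 123.37 mireds.
M_out = 123.37 + (+109) = 232.37 mireds.
T_out = 10⁶/232.37 = 4303.6 K → 4300 K.

4300 K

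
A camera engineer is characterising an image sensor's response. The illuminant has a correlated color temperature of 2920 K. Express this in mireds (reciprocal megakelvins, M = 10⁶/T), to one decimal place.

342.5 mireds

M = 10⁶ / 2920 = 342.466 → 342.5 mireds.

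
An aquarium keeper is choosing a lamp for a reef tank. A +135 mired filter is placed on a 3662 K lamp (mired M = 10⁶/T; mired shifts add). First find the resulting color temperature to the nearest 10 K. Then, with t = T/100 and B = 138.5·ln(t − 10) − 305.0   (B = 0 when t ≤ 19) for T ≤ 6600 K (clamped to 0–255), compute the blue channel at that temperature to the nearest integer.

65

M_in = 10⁶/3662 = 273.07; M_out = 273.07 + (+135) = 408.07.
T_out = 10⁶/408.07 = 2450.5 K → 2450 K; t = 24.5.
B = 138.5·ln(24.5 − 10) − 305.0 = 138.5·ln 14.5 − 305.0 = 138.5·2.6741 − 305.0 = 65.370.
Rounded: 65.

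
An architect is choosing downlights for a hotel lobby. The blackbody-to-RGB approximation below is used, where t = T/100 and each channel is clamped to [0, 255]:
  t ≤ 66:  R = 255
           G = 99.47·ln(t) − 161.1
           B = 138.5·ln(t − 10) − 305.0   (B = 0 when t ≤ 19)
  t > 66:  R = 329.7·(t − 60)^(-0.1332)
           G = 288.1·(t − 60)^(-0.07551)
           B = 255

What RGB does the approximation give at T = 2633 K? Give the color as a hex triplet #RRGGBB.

#FFA452

t = 2633/100 = 26.33; the t ≤ 66 branch applies.
R = 255 by definition for t ≤ 66.
G = 99.47·ln 26.33 − 161.1 = 99.47·3.2707 − 161.1 = 164.237.
B = 138.5·ln(26.33 − 10) − 305.0 = 138.5·ln 16.33 − 305.0 = 138.5·2.7930 − 305.0 = 81.831.
Rounded: (255, 164, 82).
In hex: #FFA452.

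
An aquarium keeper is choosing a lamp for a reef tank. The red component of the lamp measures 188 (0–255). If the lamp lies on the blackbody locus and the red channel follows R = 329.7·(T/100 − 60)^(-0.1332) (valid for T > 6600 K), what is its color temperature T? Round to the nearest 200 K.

(t − 60)^(-0.1332) = 188/329.7 = 0.57022.
t − 60 = 0.57022^(1/-0.1332) = 0.57022^(-7.508) = 67.848, so t = 127.848.
T = 100·t = 12785 K → 12800 K to the nearest 200 K.

12800 K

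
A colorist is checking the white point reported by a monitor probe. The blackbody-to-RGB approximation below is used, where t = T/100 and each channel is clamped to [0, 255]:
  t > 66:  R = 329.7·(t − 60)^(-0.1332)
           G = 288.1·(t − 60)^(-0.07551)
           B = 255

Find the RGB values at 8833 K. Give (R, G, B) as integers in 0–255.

(211, 224, 255)

t = 8833/100 = 88.33; the t > 66 branch applies.
R = 329.7·(88.33 − 60)^(-0.1332) = 329.7·28.33^(-0.1332) = 329.7·0.64056 = 211.193.
G = 288.1·(88.33 − 60)^(-0.07551) = 288.1·28.33^(-0.07551) = 288.1·0.77686 = 223.812.
B = 255 by definition for t > 66.
Rounded: (211, 224, 255).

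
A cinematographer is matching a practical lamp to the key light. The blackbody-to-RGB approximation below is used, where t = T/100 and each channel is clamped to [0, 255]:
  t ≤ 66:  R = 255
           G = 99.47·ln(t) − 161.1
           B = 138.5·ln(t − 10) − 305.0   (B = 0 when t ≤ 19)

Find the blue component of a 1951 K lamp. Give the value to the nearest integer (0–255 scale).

t = 1951/100 = 19.51; the t ≤ 66 branch applies.
B = 138.5·ln(19.51 − 10) − 305.0 = 138.5·ln 9.51 − 305.0 = 138.5·2.2523 − 305.0 = 6.950.
Rounded: 7.

7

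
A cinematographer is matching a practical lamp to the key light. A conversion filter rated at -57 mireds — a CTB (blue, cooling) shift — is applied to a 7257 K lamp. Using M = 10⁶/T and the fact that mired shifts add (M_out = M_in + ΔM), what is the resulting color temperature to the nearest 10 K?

M_in = 10⁶/7257 = 137.80 mireds.
M_out = 137.80 + (-57) = 80.80 mireds.
T_out = 10⁶/80.80 = 12376.5 K → 12380 K.

12380 K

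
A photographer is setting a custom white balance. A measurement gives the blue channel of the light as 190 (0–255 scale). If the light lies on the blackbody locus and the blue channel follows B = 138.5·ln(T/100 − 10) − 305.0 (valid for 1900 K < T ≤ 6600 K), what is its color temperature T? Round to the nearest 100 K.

ln(t − 10) = (190 + 305.0) / 138.5 = 3.5740.
t − 10 = e^3.5740 = 35.659, so t = 45.659.
T = 100·t = 4566 K → 4600 K to the nearest 100 K.

4600 K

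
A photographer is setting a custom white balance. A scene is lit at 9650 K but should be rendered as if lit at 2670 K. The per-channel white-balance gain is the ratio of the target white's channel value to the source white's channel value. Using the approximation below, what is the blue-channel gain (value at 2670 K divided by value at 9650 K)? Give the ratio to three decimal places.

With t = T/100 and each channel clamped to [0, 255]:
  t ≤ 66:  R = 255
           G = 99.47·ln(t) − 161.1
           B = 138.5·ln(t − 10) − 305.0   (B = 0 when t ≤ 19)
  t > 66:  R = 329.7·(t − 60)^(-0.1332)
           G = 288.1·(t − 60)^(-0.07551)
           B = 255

0.333

At 9650 K (t = 96.5):
  B = 255 by definition for t > 66.
At 2670 K (t = 26.7):
  B = 138.5·ln(26.7 − 10) − 305.0 = 138.5·ln 16.7 − 305.0 = 138.5·2.8154 − 305.0 = 84.934.
Gain = 84.934 / 255.000 = 0.3331 → 0.333.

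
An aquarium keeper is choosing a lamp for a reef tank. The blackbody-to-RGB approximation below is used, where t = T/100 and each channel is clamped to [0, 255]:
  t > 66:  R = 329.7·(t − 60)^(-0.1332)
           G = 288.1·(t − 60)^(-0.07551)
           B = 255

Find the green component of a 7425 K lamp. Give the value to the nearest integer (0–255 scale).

t = 7425/100 = 74.25; the t > 66 branch applies.
G = 288.1·(74.25 − 60)^(-0.07551) = 288.1·14.25^(-0.07551) = 288.1·0.81823 = 235.732.
Rounded: 236.

236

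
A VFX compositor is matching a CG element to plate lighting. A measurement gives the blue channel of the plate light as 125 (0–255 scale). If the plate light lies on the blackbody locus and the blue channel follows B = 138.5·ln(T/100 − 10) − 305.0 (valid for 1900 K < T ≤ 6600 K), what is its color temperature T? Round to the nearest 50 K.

3250 K

ln(t − 10) = (125 + 305.0) / 138.5 = 3.1047.
t − 10 = e^3.1047 = 22.302, so t = 32.302.
T = 100·t = 3230 K → 3250 K to the nearest 50 K.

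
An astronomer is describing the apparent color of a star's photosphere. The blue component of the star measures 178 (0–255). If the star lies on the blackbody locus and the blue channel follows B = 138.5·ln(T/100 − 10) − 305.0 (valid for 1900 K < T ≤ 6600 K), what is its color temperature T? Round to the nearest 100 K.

4300 K

ln(t − 10) = (178 + 305.0) / 138.5 = 3.4874.
t − 10 = e^3.4874 = 32.700, so t = 42.700.
T = 100·t = 4270 K → 4300 K to the nearest 100 K.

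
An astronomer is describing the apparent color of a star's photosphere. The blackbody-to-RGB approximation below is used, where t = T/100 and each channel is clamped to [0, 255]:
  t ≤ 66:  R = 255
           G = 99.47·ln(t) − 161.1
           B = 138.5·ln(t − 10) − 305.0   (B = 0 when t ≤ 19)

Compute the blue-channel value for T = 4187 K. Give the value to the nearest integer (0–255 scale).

174

t = 4187/100 = 41.87; the t ≤ 66 branch applies.
B = 138.5·ln(41.87 − 10) − 305.0 = 138.5·ln 31.87 − 305.0 = 138.5·3.4617 − 305.0 = 174.441.
Rounded: 174.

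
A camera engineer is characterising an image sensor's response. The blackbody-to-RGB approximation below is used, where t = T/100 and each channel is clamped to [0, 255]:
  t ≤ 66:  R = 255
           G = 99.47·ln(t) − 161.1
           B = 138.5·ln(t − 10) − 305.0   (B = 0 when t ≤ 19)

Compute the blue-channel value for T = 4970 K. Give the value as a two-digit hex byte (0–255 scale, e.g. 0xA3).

t = 4970/100 = 49.7; the t ≤ 66 branch applies.
B = 138.5·ln(49.7 − 10) − 305.0 = 138.5·ln 39.7 − 305.0 = 138.5·3.6814 − 305.0 = 204.867.
Rounded: 205; in hex, 0xCD.

0xCD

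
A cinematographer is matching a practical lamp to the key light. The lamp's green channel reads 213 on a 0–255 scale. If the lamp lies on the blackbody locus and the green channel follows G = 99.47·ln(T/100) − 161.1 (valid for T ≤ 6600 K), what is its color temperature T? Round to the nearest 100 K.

4300 K

ln t = (213 + 161.1) / 99.47 = 3.7609.
t = e^3.7609 = 42.989.
T = 100·t = 4299 K → 4300 K to the nearest 100 K.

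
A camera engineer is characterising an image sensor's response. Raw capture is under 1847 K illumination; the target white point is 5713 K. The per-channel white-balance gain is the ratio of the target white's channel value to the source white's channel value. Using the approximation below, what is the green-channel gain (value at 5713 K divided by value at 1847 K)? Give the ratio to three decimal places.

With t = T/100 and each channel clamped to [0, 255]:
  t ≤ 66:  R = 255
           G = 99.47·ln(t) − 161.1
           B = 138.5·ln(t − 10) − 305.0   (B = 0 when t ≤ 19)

At 1847 K (t = 18.47):
  G = 99.47·ln 18.47 − 161.1 = 99.47·2.9161 − 161.1 = 128.969.
At 5713 K (t = 57.13):
  G = 99.47·ln 57.13 − 161.1 = 99.47·4.0453 − 161.1 = 241.289.
Gain = 241.289 / 128.969 = 1.8709 → 1.871.

1.871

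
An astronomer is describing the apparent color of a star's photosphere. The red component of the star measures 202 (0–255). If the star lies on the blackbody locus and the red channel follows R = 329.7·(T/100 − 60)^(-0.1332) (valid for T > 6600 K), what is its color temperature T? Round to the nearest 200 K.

(t − 60)^(-0.1332) = 202/329.7 = 0.61268.
t − 60 = 0.61268^(1/-0.1332) = 0.61268^(-7.508) = 39.569, so t = 99.569.
T = 100·t = 9957 K → 10000 K to the nearest 200 K.

10000 K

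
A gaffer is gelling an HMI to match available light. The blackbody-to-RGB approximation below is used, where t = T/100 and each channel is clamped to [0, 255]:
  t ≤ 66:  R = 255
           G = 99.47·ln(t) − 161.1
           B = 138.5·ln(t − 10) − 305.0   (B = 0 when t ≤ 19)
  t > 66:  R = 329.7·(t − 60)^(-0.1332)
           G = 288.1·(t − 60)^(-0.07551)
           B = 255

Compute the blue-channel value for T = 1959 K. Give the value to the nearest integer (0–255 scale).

t = 1959/100 = 19.59; the t ≤ 66 branch applies.
B = 138.5·ln(19.59 − 10) − 305.0 = 138.5·ln 9.59 − 305.0 = 138.5·2.2607 − 305.0 = 8.110.
Rounded: 8.

8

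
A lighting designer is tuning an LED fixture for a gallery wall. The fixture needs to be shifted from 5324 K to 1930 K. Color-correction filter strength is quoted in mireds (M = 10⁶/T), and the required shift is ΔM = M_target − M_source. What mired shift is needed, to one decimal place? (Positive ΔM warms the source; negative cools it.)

M_source = 10⁶/5324 = 187.829; M_target = 10⁶/1930 = 518.135.
ΔM = 518.135 − 187.829 = 330.306 → +330.3 mireds, a warming shift.

+330.3 mireds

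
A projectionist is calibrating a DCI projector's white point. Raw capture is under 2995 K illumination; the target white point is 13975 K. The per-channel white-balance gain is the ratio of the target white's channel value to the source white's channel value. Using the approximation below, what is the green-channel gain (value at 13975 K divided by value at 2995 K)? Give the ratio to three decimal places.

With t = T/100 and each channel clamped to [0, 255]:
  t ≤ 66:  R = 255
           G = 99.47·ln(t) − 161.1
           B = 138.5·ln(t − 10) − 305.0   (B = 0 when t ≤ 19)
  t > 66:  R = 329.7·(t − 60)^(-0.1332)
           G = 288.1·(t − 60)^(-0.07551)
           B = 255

1.169

At 2995 K (t = 29.95):
  G = 99.47·ln 29.95 − 161.1 = 99.47·3.3995 − 161.1 = 177.051.
At 13975 K (t = 139.75):
  G = 288.1·(139.75 − 60)^(-0.07551) = 288.1·79.75^(-0.07551) = 288.1·0.71846 = 206.987.
Gain = 206.987 / 177.051 = 1.1691 → 1.169.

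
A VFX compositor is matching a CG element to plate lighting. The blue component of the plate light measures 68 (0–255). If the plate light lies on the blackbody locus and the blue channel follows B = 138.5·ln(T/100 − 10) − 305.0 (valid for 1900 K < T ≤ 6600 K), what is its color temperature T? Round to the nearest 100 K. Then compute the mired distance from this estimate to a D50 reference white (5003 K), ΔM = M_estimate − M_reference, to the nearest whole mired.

+200 mireds

ln(t − 10) = (68 + 305.0) / 138.5 = 2.6931.
t − 10 = e^2.6931 = 14.778, so t = 24.778.
T = 100·t = 2478 K → 2500 K to the nearest 100 K.
M_estimate = 10⁶/2500 = 400.00; M_reference = 10⁶/5003 = 199.88.
ΔM = 400.00 − 199.88 = 200.12 → +200 mireds.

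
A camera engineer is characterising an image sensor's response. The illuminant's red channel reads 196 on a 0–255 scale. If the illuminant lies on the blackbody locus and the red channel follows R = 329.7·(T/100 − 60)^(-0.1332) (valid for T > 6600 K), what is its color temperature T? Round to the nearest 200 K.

(t − 60)^(-0.1332) = 196/329.7 = 0.59448.
t − 60 = 0.59448^(1/-0.1332) = 0.59448^(-7.508) = 49.621, so t = 109.621.
T = 100·t = 10962 K → 11000 K to the nearest 200 K.

11000 K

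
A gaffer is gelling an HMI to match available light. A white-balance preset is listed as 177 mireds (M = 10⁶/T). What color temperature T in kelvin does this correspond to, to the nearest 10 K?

5650 K

T = 10⁶ / 177 = 5649.72 K → 5650 K.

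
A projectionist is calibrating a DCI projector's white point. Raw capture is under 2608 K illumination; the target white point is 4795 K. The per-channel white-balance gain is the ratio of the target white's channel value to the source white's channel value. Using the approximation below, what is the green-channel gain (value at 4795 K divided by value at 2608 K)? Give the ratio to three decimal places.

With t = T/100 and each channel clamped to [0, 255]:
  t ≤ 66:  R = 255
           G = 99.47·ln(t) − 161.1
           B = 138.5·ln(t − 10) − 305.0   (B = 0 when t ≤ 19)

At 2608 K (t = 26.08):
  G = 99.47·ln 26.08 − 161.1 = 99.47·3.2612 − 161.1 = 163.288.
At 4795 K (t = 47.95):
  G = 99.47·ln 47.95 − 161.1 = 99.47·3.8702 − 161.1 = 223.865.
Gain = 223.865 / 163.288 = 1.3710 → 1.371.

1.371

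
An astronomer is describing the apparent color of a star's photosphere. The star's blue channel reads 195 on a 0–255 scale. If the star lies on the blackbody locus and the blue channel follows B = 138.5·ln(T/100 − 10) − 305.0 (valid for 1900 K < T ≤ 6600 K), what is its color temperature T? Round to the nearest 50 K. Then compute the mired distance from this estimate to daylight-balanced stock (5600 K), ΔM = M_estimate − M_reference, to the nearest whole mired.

ln(t − 10) = (195 + 305.0) / 138.5 = 3.6101.
t − 10 = e^3.6101 = 36.970, so t = 46.970.
T = 100·t = 4697 K → 4700 K to the nearest 50 K.
M_estimate = 10⁶/4700 = 212.77; M_reference = 10⁶/5600 = 178.57.
ΔM = 212.77 − 178.57 = 34.19 → +34 mireds.

+34 mireds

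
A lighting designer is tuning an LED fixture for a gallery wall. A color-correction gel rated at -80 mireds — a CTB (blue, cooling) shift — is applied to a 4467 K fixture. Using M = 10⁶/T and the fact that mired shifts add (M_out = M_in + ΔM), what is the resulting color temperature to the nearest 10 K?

M_in = 10⁶/4467 = 223.86 mireds.
M_out = 223.86 + (-80) = 143.86 mireds.
T_out = 10⁶/143.86 = 6951.0 K → 6950 K.

6950 K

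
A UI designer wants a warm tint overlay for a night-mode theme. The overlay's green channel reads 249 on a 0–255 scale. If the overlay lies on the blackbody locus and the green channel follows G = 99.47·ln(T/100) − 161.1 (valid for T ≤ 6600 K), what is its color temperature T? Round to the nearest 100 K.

6200 K

ln t = (249 + 161.1) / 99.47 = 4.1229.
t = e^4.1229 = 61.735.
T = 100·t = 6174 K → 6200 K to the nearest 100 K.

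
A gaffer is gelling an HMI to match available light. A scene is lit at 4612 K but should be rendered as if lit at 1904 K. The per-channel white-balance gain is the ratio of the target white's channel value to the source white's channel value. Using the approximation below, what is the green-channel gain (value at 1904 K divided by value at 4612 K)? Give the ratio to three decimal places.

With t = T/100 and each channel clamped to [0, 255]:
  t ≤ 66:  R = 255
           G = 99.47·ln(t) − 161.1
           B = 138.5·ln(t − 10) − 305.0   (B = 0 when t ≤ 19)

At 4612 K (t = 46.12):
  G = 99.47·ln 46.12 − 161.1 = 99.47·3.8312 − 161.1 = 219.994.
At 1904 K (t = 19.04):
  G = 99.47·ln 19.04 − 161.1 = 99.47·2.9465 − 161.1 = 131.993.
Gain = 131.993 / 219.994 = 0.6000 → 0.600.

0.600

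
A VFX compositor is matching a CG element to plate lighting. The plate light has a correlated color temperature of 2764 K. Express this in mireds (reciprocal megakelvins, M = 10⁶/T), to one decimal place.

361.8 mireds

M = 10⁶ / 2764 = 361.795 → 361.8 mireds.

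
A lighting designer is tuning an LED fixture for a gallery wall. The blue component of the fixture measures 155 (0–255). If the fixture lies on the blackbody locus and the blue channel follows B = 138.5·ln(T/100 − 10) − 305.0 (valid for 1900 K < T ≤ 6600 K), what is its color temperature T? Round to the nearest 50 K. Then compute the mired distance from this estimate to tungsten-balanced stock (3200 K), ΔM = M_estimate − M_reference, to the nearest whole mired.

ln(t − 10) = (155 + 305.0) / 138.5 = 3.3213.
t − 10 = e^3.3213 = 27.696, so t = 37.696.
T = 100·t = 3770 K → 3750 K to the nearest 50 K.
M_estimate = 10⁶/3750 = 266.67; M_reference = 10⁶/3200 = 312.50.
ΔM = 266.67 − 312.50 = -45.83 → -46 mireds.

-46 mireds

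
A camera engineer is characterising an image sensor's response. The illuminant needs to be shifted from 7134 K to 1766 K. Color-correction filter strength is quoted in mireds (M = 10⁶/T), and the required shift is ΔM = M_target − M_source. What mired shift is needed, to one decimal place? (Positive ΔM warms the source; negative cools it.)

M_source = 10⁶/7134 = 140.174; M_target = 10⁶/1766 = 566.251.
ΔM = 566.251 − 140.174 = 426.078 → +426.1 mireds, a warming shift.

+426.1 mireds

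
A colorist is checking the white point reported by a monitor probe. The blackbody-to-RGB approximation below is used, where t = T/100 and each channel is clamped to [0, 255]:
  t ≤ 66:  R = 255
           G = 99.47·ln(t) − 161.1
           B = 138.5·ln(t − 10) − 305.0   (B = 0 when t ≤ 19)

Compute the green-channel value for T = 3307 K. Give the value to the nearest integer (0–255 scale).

t = 3307/100 = 33.07; the t ≤ 66 branch applies.
G = 99.47·ln 33.07 − 161.1 = 99.47·3.4986 − 161.1 = 186.908.
Rounded: 187.

187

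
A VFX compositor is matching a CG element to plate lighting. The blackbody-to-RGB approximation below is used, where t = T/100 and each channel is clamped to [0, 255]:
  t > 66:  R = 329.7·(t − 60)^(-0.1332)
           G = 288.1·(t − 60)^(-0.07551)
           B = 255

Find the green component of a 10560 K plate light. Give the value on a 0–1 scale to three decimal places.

0.847

t = 10560/100 = 105.6; the t > 66 branch applies.
G = 288.1·(105.6 − 60)^(-0.07551) = 288.1·45.6^(-0.07551) = 288.1·0.74943 = 215.911.
On a 0–1 scale: 215.911/255 = 0.8467 → 0.847.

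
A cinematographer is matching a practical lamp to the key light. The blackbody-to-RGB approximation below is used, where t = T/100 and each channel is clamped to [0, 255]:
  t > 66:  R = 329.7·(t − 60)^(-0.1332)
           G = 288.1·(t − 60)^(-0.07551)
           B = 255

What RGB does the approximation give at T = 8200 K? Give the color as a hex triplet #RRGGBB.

t = 8200/100 = 82; the t > 66 branch applies.
R = 329.7·(82 − 60)^(-0.1332) = 329.7·22^(-0.1332) = 329.7·0.66251 = 218.428.
G = 288.1·(82 − 60)^(-0.07551) = 288.1·22^(-0.07551) = 288.1·0.79183 = 228.127.
B = 255 by definition for t > 66.
Rounded: (218, 228, 255).
In hex: #DAE4FF.

#DAE4FF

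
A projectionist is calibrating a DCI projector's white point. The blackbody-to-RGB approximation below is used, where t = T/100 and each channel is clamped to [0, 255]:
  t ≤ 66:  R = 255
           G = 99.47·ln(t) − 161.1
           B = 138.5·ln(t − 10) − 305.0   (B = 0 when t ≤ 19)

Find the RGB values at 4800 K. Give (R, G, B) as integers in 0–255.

t = 4800/100 = 48; the t ≤ 66 branch applies.
R = 255 by definition for t ≤ 66.
G = 99.47·ln 48 − 161.1 = 99.47·3.8712 − 161.1 = 223.968.
B = 138.5·ln(48 − 10) − 305.0 = 138.5·ln 38 − 305.0 = 138.5·3.6376 − 305.0 = 198.806.
Rounded: (255, 224, 199).

(255, 224, 199)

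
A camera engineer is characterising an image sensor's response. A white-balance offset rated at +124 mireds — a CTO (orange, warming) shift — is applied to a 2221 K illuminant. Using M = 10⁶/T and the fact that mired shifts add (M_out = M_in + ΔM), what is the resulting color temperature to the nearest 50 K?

1750 K

M_in = 10⁶/2221 = 450.25 mireds.
M_out = 450.25 + (+124) = 574.25 mireds.
T_out = 10⁶/574.25 = 1741.4 K → 1750 K.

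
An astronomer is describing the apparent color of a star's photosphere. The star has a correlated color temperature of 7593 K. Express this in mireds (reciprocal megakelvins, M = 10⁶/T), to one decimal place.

131.7 mireds

M = 10⁶ / 7593 = 131.700 → 131.7 mireds.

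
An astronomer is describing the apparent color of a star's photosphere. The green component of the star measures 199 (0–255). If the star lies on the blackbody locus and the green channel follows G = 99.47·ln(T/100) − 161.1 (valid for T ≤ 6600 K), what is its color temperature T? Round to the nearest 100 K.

3700 K

ln t = (199 + 161.1) / 99.47 = 3.6202.
t = e^3.6202 = 37.345.
T = 100·t = 3734 K → 3700 K to the nearest 100 K.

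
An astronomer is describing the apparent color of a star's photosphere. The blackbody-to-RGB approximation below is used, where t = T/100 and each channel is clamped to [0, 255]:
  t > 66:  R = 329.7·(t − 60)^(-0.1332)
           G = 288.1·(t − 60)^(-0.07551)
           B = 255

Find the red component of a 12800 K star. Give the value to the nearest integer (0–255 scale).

188

t = 12800/100 = 128; the t > 66 branch applies.
R = 329.7·(128 − 60)^(-0.1332) = 329.7·68^(-0.1332) = 329.7·0.57005 = 187.944.
Rounded: 188.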